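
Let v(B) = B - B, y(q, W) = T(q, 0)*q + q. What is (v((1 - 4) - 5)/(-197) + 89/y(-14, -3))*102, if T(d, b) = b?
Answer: -4539/7 ≈ -648.43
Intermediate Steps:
y(q, W) = q (y(q, W) = 0*q + q = 0 + q = q)
v(B) = 0
(v((1 - 4) - 5)/(-197) + 89/y(-14, -3))*102 = (0/(-197) + 89/(-14))*102 = (0*(-1/197) + 89*(-1/14))*102 = (0 - 89/14)*102 = -89/14*102 = -4539/7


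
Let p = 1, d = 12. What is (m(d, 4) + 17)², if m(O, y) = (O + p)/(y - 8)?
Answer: 3025/16 ≈ 189.06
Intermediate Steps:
m(O, y) = (1 + O)/(-8 + y) (m(O, y) = (O + 1)/(y - 8) = (1 + O)/(-8 + y))
(m(d, 4) + 17)² = ((1 + 12)/(-8 + 4) + 17)² = (13/(-4) + 17)² = (-¼*13 + 17)² = (-13/4 + 17)² = (55/4)² = 3025/16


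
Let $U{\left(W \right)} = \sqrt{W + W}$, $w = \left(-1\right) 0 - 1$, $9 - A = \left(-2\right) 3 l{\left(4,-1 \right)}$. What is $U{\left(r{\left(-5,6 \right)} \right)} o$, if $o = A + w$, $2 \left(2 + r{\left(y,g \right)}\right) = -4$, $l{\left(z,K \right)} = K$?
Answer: $4 i \sqrt{2} \approx 5.6569 i$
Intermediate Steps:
$A = 3$ ($A = 9 - \left(-2\right) 3 \left(-1\right) = 9 - \left(-6\right) \left(-1\right) = 9 - 6 = 3$)
$w = -1$ ($w = 0 - 1 = -1$)
$r{\left(y,g \right)} = -4$ ($r{\left(y,g \right)} = -2 + \frac{1}{2} \left(-4\right) = -2 - 2 = -4$)
$o = 2$ ($o = 3 - 1 = 2$)
$U{\left(W \right)} = \sqrt{2} \sqrt{W}$ ($U{\left(W \right)} = \sqrt{2 W} = \sqrt{2} \sqrt{W}$)
$U{\left(r{\left(-5,6 \right)} \right)} o = \sqrt{2} \sqrt{-4} \cdot 2 = \sqrt{2} \cdot 2 i 2 = 2 i \sqrt{2} \cdot 2 = 4 i \sqrt{2}$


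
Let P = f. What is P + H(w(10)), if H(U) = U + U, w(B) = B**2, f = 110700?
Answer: 110900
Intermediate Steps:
H(U) = 2*U
P = 110700
P + H(w(10)) = 110700 + 2*10**2 = 110700 + 2*100 = 110700 + 200 = 110900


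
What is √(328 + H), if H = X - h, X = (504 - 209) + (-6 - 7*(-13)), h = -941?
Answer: √1649 ≈ 40.608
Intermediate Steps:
X = 380 (X = 295 + (-6 + 91) = 295 + 85 = 380)
H = 1321 (H = 380 - 1*(-941) = 380 + 941 = 1321)
√(328 + H) = √(328 + 1321) = √1649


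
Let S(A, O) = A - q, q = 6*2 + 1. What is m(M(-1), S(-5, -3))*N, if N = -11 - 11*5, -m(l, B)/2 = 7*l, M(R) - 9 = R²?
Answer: 9240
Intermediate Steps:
q = 13 (q = 12 + 1 = 13)
M(R) = 9 + R²
S(A, O) = -13 + A (S(A, O) = A - 1*13 = A - 13 = -13 + A)
m(l, B) = -14*l
N = -66 (N = -11 - 55 = -66)
m(M(-1), S(-5, -3))*N = -14*(9 + (-1)²)*(-66) = -14*(9 + 1)*(-66) = -14*10*(-66) = -140*(-66) = 9240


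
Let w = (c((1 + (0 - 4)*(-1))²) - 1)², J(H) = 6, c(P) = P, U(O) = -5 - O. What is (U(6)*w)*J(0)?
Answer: -38016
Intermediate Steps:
w = 576 (w = ((1 + (0 - 4)*(-1))² - 1)² = ((1 - 4*(-1))² - 1)² = ((1 + 4)² - 1)² = (5² - 1)² = (25 - 1)² = 24² = 576)
(U(6)*w)*J(0) = ((-5 - 1*6)*576)*6 = ((-5 - 6)*576)*6 = -11*576*6 = -6336*6 = -38016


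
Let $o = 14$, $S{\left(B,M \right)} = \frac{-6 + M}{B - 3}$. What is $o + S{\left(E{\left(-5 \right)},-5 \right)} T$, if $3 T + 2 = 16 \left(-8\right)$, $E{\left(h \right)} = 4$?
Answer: $\frac{1472}{3} \approx 490.67$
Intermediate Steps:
$T = - \frac{130}{3}$ ($T = - \frac{2}{3} + \frac{16 \left(-8\right)}{3} = - \frac{2}{3} + \frac{1}{3} \left(-128\right) = - \frac{2}{3} - \frac{128}{3} = - \frac{130}{3} \approx -43.333$)
$S{\left(B,M \right)} = \frac{-6 + M}{-3 + B}$
$o + S{\left(E{\left(-5 \right)},-5 \right)} T = 14 + \frac{-6 - 5}{-3 + 4} \left(- \frac{130}{3}\right) = 14 + 1^{-1} \left(-11\right) \left(- \frac{130}{3}\right) = 14 + 1 \left(-11\right) \left(- \frac{130}{3}\right) = 14 - - \frac{1430}{3} = 14 + \frac{1430}{3} = \frac{1472}{3}$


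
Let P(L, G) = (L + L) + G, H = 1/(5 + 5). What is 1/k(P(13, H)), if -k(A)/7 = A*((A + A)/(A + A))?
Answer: -10/1827 ≈ -0.0054734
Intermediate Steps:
H = ⅒ (H = 1/10 = ⅒ ≈ 0.10000)
P(L, G) = G + 2*L (P(L, G) = 2*L + G = G + 2*L)
k(A) = -7*A (k(A) = -7*A*(A + A)/(A + A) = -7*A*(2*A)/((2*A)) = -7*A*(2*A)*(1/(2*A)) = -7*A)
1/k(P(13, H)) = 1/(-7*(⅒ + 2*13)) = 1/(-7*(⅒ + 26)) = 1/(-7*261/10) = 1/(-1827/10) = -10/1827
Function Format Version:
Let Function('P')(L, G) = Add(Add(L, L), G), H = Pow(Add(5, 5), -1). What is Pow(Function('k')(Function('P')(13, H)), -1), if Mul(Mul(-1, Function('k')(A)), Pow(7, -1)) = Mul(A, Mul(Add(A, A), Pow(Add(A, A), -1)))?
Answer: Rational(-10, 1827) ≈ -0.0054734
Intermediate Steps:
H = Rational(1, 10) (H = Pow(10, -1) = Rational(1, 10) ≈ 0.10000)
Function('P')(L, G) = Add(G, Mul(2, L)) (Function('P')(L, G) = Add(Mul(2, L), G) = Add(G, Mul(2, L)))
Function('k')(A) = Mul(-7, A) (Function('k')(A) = Mul(-7, Mul(A, Mul(Add(A, A), Pow(Add(A, A), -1)))) = Mul(-7, Mul(A, Mul(Mul(2, A), Pow(Mul(2, A), -1)))) = Mul(-7, Mul(A, Mul(Mul(2, A), Mul(Rational(1, 2), Pow(A, -1))))) = Mul(-7, Mul(A, 1)) = Mul(-7, A))
Pow(Function('k')(Function('P')(13, H)), -1) = Pow(Mul(-7, Add(Rational(1, 10), Mul(2, 13))), -1) = Pow(Mul(-7, Add(Rational(1, 10), 26)), -1) = Pow(Mul(-7, Rational(261, 10)), -1) = Pow(Rational(-1827, 10), -1) = Rational(-10, 1827)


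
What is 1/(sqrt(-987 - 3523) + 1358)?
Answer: 679/924337 - I*sqrt(4510)/1848674 ≈ 0.00073458 - 3.6327e-5*I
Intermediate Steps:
1/(sqrt(-987 - 3523) + 1358) = 1/(sqrt(-4510) + 1358) = 1/(I*sqrt(4510) + 1358) = 1/(1358 + I*sqrt(4510))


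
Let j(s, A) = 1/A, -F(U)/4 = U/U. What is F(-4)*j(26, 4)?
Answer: -1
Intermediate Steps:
F(U) = -4 (F(U) = -4*U/U = -4*1 = -4)
F(-4)*j(26, 4) = -4/4 = -4*¼ = -1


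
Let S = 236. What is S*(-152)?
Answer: -35872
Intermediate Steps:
S*(-152) = 236*(-152) = -35872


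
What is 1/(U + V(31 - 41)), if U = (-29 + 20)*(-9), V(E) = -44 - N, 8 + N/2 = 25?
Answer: 1/3 ≈ 0.33333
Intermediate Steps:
N = 34 (N = -16 + 2*25 = -16 + 50 = 34)
V(E) = -78 (V(E) = -44 - 1*34 = -44 - 34 = -78)
U = 81 (U = -9*(-9) = 81)
1/(U + V(31 - 41)) = 1/(81 - 78) = 1/3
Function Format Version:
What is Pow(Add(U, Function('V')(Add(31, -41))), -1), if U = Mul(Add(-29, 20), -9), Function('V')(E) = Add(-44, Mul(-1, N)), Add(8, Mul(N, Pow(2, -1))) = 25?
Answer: Rational(1, 3) ≈ 0.33333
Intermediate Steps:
N = 34 (N = Add(-16, Mul(2, 25)) = Add(-16, 50) = 34)
Function('V')(E) = -78 (Function('V')(E) = Add(-44, Mul(-1, 34)) = Add(-44, -34) = -78)
U = 81 (U = Mul(-9, -9) = 81)
Pow(Add(U, Function('V')(Add(31, -41))), -1) = Pow(Add(81, -78), -1) = Pow(3, -1) = Rational(1, 3)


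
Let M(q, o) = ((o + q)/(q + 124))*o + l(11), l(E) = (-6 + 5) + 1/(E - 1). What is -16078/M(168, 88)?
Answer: -11736940/55663 ≈ -210.86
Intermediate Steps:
l(E) = -1 + 1/(-1 + E)
M(q, o) = -9/10 + o*(o + q)/(124 + q) (M(q, o) = ((o + q)/(q + 124))*o + (2 - 1*11)/(-1 + 11) = ((o + q)/(124 + q))*o + (2 - 11)/10 = ((o + q)/(124 + q))*o + (⅒)*(-9) = o*(o + q)/(124 + q) - 9/10 = -9/10 + o*(o + q)/(124 + q))
-16078/M(168, 88) = -16078*(124 + 168)/(-558/5 + 88² - 9/10*168 + 88*168) = -16078*292/(-558/5 + 7744 - 756/5 + 14784) = -16078/((1/292)*(111326/5)) = -16078/55663/730 = -16078*730/55663 = -11736940/55663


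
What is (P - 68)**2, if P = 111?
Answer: 1849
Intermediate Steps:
(P - 68)**2 = (111 - 68)**2 = 43**2 = 1849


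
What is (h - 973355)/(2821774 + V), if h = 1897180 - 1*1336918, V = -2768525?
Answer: -413093/53249 ≈ -7.7578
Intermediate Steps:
h = 560262 (h = 1897180 - 1336918 = 560262)
(h - 973355)/(2821774 + V) = (560262 - 973355)/(2821774 - 2768525) = -413093/53249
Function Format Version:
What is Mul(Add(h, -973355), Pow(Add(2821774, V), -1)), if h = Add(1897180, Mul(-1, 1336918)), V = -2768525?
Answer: Rational(-413093, 53249) ≈ -7.7578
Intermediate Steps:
h = 560262 (h = Add(1897180, -1336918) = 560262)
Mul(Add(h, -973355), Pow(Add(2821774, V), -1)) = Mul(Add(560262, -973355), Pow(Add(2821774, -2768525), -1)) = Mul(-413093, Pow(53249, -1)) = Mul(-413093, Rational(1, 53249)) = Rational(-413093, 53249)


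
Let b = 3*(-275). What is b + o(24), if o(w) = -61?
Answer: -886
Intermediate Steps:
b = -825
b + o(24) = -825 - 61 = -886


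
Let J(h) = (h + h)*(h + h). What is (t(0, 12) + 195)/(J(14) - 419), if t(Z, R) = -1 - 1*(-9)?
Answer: 203/365 ≈ 0.55616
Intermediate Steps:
J(h) = 4*h² (J(h) = (2*h)*(2*h) = 4*h²)
t(Z, R) = 8 (t(Z, R) = -1 + 9 = 8)
(t(0, 12) + 195)/(J(14) - 419) = (8 + 195)/(4*14² - 419) = 203/(4*196 - 419) = 203/(784 - 419) = 203/365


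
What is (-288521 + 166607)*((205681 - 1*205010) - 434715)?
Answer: 52916040216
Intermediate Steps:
(-288521 + 166607)*((205681 - 1*205010) - 434715) = -121914*((205681 - 205010) - 434715) = -121914*(671 - 434715) = -121914*(-434044) = 52916040216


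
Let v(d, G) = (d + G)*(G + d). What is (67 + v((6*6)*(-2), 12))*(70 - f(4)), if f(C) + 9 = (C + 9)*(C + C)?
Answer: -91675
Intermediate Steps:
f(C) = -9 + 2*C*(9 + C) (f(C) = -9 + (C + 9)*(C + C) = -9 + (9 + C)*(2*C) = -9 + 2*C*(9 + C))
v(d, G) = (G + d)² (v(d, G) = (G + d)*(G + d) = (G + d)²)
(67 + v((6*6)*(-2), 12))*(70 - f(4)) = (67 + (12 + (6*6)*(-2))²)*(70 - (-9 + 2*4² + 18*4)) = (67 + (12 + 36*(-2))²)*(70 - (-9 + 2*16 + 72)) = (67 + (12 - 72)²)*(70 - (-9 + 32 + 72)) = (67 + (-60)²)*(70 - 1*95) = (67 + 3600)*(70 - 95) = 3667*(-25) = -91675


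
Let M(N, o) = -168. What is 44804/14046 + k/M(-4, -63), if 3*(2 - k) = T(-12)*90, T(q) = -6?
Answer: 19725/9364 ≈ 2.1065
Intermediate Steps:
k = 182 (k = 2 - (-2)*90 = 2 - ⅓*(-540) = 2 + 180 = 182)
44804/14046 + k/M(-4, -63) = 44804/14046 + 182/(-168) = 44804*(1/14046) + 182*(-1/168) = 22402/7023 - 13/12 = 19725/9364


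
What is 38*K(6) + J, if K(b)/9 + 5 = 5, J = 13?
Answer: 13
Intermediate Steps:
K(b) = 0 (K(b) = -45 + 9*5 = -45 + 45 = 0)
38*K(6) + J = 38*0 + 13 = 0 + 13 = 13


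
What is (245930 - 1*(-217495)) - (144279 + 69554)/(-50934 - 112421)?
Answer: 75703004708/163355 ≈ 4.6343e+5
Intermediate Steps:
(245930 - 1*(-217495)) - (144279 + 69554)/(-50934 - 112421) = (245930 + 217495) - 213833/(-163355) = 463425 - 213833*(-1)/163355 = 463425 - 1*(-213833/163355) = 463425 + 213833/163355 = 75703004708/163355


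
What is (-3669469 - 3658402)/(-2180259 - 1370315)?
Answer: 7327871/3550574 ≈ 2.0639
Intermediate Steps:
(-3669469 - 3658402)/(-2180259 - 1370315) = -7327871/(-3550574) = -7327871*(-1/3550574) = 7327871/3550574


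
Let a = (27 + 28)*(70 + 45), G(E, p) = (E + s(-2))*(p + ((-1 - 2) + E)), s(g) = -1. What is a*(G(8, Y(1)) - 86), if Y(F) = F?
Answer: -278300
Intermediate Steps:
G(E, p) = (-1 + E)*(-3 + E + p) (G(E, p) = (E - 1)*(p + ((-1 - 2) + E)) = (-1 + E)*(p + (-3 + E)) = (-1 + E)*(-3 + E + p))
a = 6325 (a = 55*115 = 6325)
a*(G(8, Y(1)) - 86) = 6325*((3 + 8² - 1*1 - 4*8 + 8*1) - 86) = 6325*((3 + 64 - 1 - 32 + 8) - 86) = 6325*(42 - 86) = 6325*(-44) = -278300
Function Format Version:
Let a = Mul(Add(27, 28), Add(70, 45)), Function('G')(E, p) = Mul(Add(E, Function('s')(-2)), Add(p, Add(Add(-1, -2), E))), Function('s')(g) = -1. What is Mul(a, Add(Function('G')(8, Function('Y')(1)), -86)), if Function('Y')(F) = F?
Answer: -278300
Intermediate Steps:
Function('G')(E, p) = Mul(Add(-1, E), Add(-3, E, p)) (Function('G')(E, p) = Mul(Add(E, -1), Add(p, Add(Add(-1, -2), E))) = Mul(Add(-1, E), Add(p, Add(-3, E))) = Mul(Add(-1, E), Add(-3, E, p)))
a = 6325 (a = Mul(55, 115) = 6325)
Mul(a, Add(Function('G')(8, Function('Y')(1)), -86)) = Mul(6325, Add(Add(3, Pow(8, 2), Mul(-1, 1), Mul(-4, 8), Mul(8, 1)), -86)) = Mul(6325, Add(Add(3, 64, -1, -32, 8), -86)) = Mul(6325, Add(42, -86)) = Mul(6325, -44) = -278300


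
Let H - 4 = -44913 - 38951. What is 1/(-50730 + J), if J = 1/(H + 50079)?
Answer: -33781/1713710131 ≈ -1.9712e-5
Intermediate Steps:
H = -83860 (H = 4 + (-44913 - 38951) = 4 - 83864 = -83860)
J = -1/33781 (J = 1/(-83860 + 50079) = 1/(-33781) = -1/33781 ≈ -2.9602e-5)
1/(-50730 + J) = 1/(-50730 - 1/33781) = 1/(-1713710131/33781) = -33781/1713710131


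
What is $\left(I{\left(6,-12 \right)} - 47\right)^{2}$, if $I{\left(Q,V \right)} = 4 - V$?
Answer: $961$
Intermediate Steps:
$\left(I{\left(6,-12 \right)} - 47\right)^{2} = \left(\left(4 - -12\right) - 47\right)^{2} = \left(\left(4 + 12\right) - 47\right)^{2} = \left(16 - 47\right)^{2} = \left(-31\right)^{2} = 961$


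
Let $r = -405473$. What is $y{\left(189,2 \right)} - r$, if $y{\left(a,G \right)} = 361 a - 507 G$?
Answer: $472688$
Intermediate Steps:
$y{\left(a,G \right)} = - 507 G + 361 a$
$y{\left(189,2 \right)} - r = \left(\left(-507\right) 2 + 361 \cdot 189\right) - -405473 = \left(-1014 + 68229\right) + 405473 = 67215 + 405473 = 472688$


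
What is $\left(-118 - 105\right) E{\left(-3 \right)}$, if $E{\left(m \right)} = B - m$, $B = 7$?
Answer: $-2230$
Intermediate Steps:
$E{\left(m \right)} = 7 - m$
$\left(-118 - 105\right) E{\left(-3 \right)} = \left(-118 - 105\right) \left(7 - -3\right) = - 223 \left(7 + 3\right) = \left(-223\right) 10 = -2230$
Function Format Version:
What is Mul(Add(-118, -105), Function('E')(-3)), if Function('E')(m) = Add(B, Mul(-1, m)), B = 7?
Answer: -2230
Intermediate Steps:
Function('E')(m) = Add(7, Mul(-1, m))
Mul(Add(-118, -105), Function('E')(-3)) = Mul(Add(-118, -105), Add(7, Mul(-1, -3))) = Mul(-223, Add(7, 3)) = Mul(-223, 10) = -2230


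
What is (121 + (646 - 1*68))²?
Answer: 488601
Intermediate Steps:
(121 + (646 - 1*68))² = (121 + (646 - 68))² = (121 + 578)² = 699² = 488601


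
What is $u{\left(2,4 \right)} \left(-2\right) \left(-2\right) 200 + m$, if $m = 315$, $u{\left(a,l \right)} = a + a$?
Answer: $3515$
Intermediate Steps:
$u{\left(a,l \right)} = 2 a$
$u{\left(2,4 \right)} \left(-2\right) \left(-2\right) 200 + m = 2 \cdot 2 \left(-2\right) \left(-2\right) 200 + 315 = 4 \left(-2\right) \left(-2\right) 200 + 315 = \left(-8\right) \left(-2\right) 200 + 315 = 16 \cdot 200 + 315 = 3200 + 315 = 3515$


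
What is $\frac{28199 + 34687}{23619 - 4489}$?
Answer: $\frac{31443}{9565} \approx 3.2873$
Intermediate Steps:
$\frac{28199 + 34687}{23619 - 4489} = \frac{62886}{19130} = 62886 \cdot \frac{1}{19130} = \frac{31443}{9565}$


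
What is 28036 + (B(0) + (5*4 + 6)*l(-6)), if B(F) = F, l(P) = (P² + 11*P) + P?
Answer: 27100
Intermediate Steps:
l(P) = P² + 12*P
28036 + (B(0) + (5*4 + 6)*l(-6)) = 28036 + (0 + (5*4 + 6)*(-6*(12 - 6))) = 28036 + (0 + (20 + 6)*(-6*6)) = 28036 + (0 + 26*(-36)) = 28036 + (0 - 936) = 28036 - 936 = 27100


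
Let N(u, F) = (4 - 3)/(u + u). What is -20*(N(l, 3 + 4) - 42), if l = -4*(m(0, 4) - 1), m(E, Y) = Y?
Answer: 5045/6 ≈ 840.83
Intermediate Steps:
l = -12 (l = -4*(4 - 1) = -4*3 = -12)
N(u, F) = 1/(2*u)
-20*(N(l, 3 + 4) - 42) = -20*((½)/(-12) - 42) = -20*((½)*(-1/12) - 42) = -20*(-1/24 - 42) = -20*(-1009/24) = 5045/6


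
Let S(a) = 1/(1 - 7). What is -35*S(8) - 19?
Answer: -79/6 ≈ -13.167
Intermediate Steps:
S(a) = -⅙ (S(a) = 1/(-6) = -⅙)
-35*S(8) - 19 = -35*(-⅙) - 19 = 35/6 - 19 = -79/6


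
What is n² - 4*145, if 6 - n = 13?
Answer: -531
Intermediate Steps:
n = -7 (n = 6 - 1*13 = 6 - 13 = -7)
n² - 4*145 = (-7)² - 4*145 = 49 - 580 = -531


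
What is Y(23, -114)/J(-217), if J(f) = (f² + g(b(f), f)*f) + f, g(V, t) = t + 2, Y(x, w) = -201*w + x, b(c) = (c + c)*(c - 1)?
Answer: 22937/93527 ≈ 0.24524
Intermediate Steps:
b(c) = 2*c*(-1 + c) (b(c) = (2*c)*(-1 + c) = 2*c*(-1 + c))
Y(x, w) = x - 201*w
g(V, t) = 2 + t
J(f) = f + f² + f*(2 + f) (J(f) = (f² + (2 + f)*f) + f = (f² + f*(2 + f)) + f = f + f² + f*(2 + f))
Y(23, -114)/J(-217) = (23 - 201*(-114))/((-217*(3 + 2*(-217)))) = (23 + 22914)/((-217*(3 - 434))) = 22937/((-217*(-431))) = 22937/93527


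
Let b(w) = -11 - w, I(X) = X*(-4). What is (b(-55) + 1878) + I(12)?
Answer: 1874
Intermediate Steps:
I(X) = -4*X
(b(-55) + 1878) + I(12) = ((-11 - 1*(-55)) + 1878) - 4*12 = ((-11 + 55) + 1878) - 48 = (44 + 1878) - 48 = 1922 - 48 = 1874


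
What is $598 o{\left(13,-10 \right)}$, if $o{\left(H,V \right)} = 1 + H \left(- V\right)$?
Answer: $78338$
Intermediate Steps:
$o{\left(H,V \right)} = 1 - H V$
$598 o{\left(13,-10 \right)} = 598 \left(1 - 13 \left(-10\right)\right) = 598 \left(1 + 130\right) = 598 \cdot 131 = 78338$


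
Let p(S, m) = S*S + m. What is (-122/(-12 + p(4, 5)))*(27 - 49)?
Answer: 2684/9 ≈ 298.22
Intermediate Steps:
p(S, m) = m + S**2 (p(S, m) = S**2 + m = m + S**2)
(-122/(-12 + p(4, 5)))*(27 - 49) = (-122/(-12 + (5 + 4**2)))*(27 - 49) = (-122/(-12 + (5 + 16)))*(-22) = (-122/(-12 + 21))*(-22) = (-122/9)*(-22) = ((1/9)*(-122))*(-22) = -122/9*(-22) = 2684/9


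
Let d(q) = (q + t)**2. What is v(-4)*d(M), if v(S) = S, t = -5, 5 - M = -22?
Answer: -1936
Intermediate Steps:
M = 27 (M = 5 - 1*(-22) = 5 + 22 = 27)
d(q) = (-5 + q)**2 (d(q) = (q - 5)**2 = (-5 + q)**2)
v(-4)*d(M) = -4*(-5 + 27)**2 = -4*22**2 = -4*484 = -1936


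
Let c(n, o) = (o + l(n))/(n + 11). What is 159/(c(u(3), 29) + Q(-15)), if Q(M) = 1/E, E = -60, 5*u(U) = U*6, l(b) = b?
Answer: 696420/9707 ≈ 71.744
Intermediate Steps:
u(U) = 6*U/5 (u(U) = (U*6)/5 = (6*U)/5 = 6*U/5)
c(n, o) = (n + o)/(11 + n) (c(n, o) = (o + n)/(n + 11) = (n + o)/(11 + n))
Q(M) = -1/60 (Q(M) = 1/(-60) = -1/60)
159/(c(u(3), 29) + Q(-15)) = 159/(((6/5)*3 + 29)/(11 + (6/5)*3) - 1/60) = 159/((18/5 + 29)/(11 + 18/5) - 1/60) = 159/((163/5)/(73/5) - 1/60) = 159/((5/73)*(163/5) - 1/60) = 159/(163/73 - 1/60) = 159/(9707/4380) = (4380/9707)*159 = 696420/9707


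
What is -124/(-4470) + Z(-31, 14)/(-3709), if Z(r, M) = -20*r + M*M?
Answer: -1593802/8289615 ≈ -0.19226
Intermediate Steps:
Z(r, M) = M² - 20*r (Z(r, M) = -20*r + M² = M² - 20*r)
-124/(-4470) + Z(-31, 14)/(-3709) = -124/(-4470) + (14² - 20*(-31))/(-3709) = -124*(-1/4470) + (196 + 620)*(-1/3709) = 62/2235 + 816*(-1/3709) = 62/2235 - 816/3709 = -1593802/8289615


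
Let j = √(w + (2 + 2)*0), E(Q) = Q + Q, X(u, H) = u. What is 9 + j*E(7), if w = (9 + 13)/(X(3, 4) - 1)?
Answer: 9 + 14*√11 ≈ 55.433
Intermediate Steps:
E(Q) = 2*Q
w = 11 (w = (9 + 13)/(3 - 1) = 22/2 = 22*(½) = 11)
j = √11 (j = √(11 + (2 + 2)*0) = √(11 + 4*0) = √(11 + 0) = √11 ≈ 3.3166)
9 + j*E(7) = 9 + √11*(2*7) = 9 + √11*14 = 9 + 14*√11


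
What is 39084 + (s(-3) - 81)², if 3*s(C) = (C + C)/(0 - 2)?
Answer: 45484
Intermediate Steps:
s(C) = -C/3 (s(C) = ((C + C)/(0 - 2))/3 = ((2*C)/(-2))/3 = ((2*C)*(-½))/3 = (-C)/3 = -C/3)
39084 + (s(-3) - 81)² = 39084 + (-⅓*(-3) - 81)² = 39084 + (1 - 81)² = 39084 + (-80)² = 39084 + 6400 = 45484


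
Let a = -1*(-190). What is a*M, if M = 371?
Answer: 70490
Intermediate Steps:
a = 190
a*M = 190*371 = 70490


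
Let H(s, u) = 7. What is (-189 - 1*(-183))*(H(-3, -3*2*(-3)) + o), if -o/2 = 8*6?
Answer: 534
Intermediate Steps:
o = -96 (o = -16*6 = -2*48 = -96)
(-189 - 1*(-183))*(H(-3, -3*2*(-3)) + o) = (-189 - 1*(-183))*(7 - 96) = (-189 + 183)*(-89) = -6*(-89) = 534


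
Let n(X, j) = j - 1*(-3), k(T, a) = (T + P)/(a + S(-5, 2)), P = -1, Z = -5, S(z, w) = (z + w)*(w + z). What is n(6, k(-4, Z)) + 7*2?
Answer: 63/4 ≈ 15.750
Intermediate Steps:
S(z, w) = (w + z)² (S(z, w) = (w + z)*(w + z) = (w + z)²)
k(T, a) = (-1 + T)/(9 + a) (k(T, a) = (T - 1)/(a + (2 - 5)²) = (-1 + T)/(a + (-3)²) = (-1 + T)/(a + 9) = (-1 + T)/(9 + a))
n(X, j) = 3 + j (n(X, j) = j + 3 = 3 + j)
n(6, k(-4, Z)) + 7*2 = (3 + (-1 - 4)/(9 - 5)) + 7*2 = (3 - 5/4) + 14 = 7/4 + 14 = 63/4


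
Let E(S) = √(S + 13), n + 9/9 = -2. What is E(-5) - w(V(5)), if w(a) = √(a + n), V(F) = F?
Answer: √2 ≈ 1.4142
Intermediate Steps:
n = -3 (n = -1 - 2 = -3)
w(a) = √(-3 + a) (w(a) = √(a - 3) = √(-3 + a))
E(S) = √(13 + S)
E(-5) - w(V(5)) = √(13 - 5) - √(-3 + 5) = √8 - √2 = 2*√2 - √2 = √2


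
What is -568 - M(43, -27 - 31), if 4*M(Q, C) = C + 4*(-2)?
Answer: -1103/2 ≈ -551.50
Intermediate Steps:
M(Q, C) = -2 + C/4 (M(Q, C) = (C + 4*(-2))/4 = (C - 8)/4 = (-8 + C)/4 = -2 + C/4)
-568 - M(43, -27 - 31) = -568 - (-2 + (-27 - 31)/4) = -568 - (-2 + (¼)*(-58)) = -568 - (-2 - 29/2) = -568 - 1*(-33/2) = -568 + 33/2 = -1103/2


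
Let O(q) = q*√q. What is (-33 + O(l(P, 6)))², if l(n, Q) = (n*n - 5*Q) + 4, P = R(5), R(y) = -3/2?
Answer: -787679/64 + 3135*I*√95/4 ≈ -12307.0 + 7639.0*I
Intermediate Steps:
R(y) = -3/2 (R(y) = -3*½ = -3/2)
P = -3/2 ≈ -1.5000
l(n, Q) = 4 + n² - 5*Q (l(n, Q) = (n² - 5*Q) + 4 = 4 + n² - 5*Q)
O(q) = q^(3/2)
(-33 + O(l(P, 6)))² = (-33 + (4 + (-3/2)² - 5*6)^(3/2))² = (-33 + (4 + 9/4 - 30)^(3/2))² = (-33 + (-95/4)^(3/2))² = (-33 - 95*I*√95/8)²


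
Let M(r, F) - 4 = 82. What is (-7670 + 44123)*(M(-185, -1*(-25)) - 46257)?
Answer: -1683071463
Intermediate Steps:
M(r, F) = 86 (M(r, F) = 4 + 82 = 86)
(-7670 + 44123)*(M(-185, -1*(-25)) - 46257) = (-7670 + 44123)*(86 - 46257) = 36453*(-46171) = -1683071463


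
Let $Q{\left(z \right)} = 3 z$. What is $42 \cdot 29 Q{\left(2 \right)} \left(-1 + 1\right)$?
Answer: $0$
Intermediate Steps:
$42 \cdot 29 Q{\left(2 \right)} \left(-1 + 1\right) = 42 \cdot 29 \cdot 3 \cdot 2 \left(-1 + 1\right) = 1218 \cdot 6 \cdot 0 = 1218 \cdot 0 = 0$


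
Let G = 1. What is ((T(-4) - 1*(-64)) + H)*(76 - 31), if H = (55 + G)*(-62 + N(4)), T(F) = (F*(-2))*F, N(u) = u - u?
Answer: -154800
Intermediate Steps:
N(u) = 0
T(F) = -2*F**2 (T(F) = (-2*F)*F = -2*F**2)
H = -3472 (H = (55 + 1)*(-62 + 0) = 56*(-62) = -3472)
((T(-4) - 1*(-64)) + H)*(76 - 31) = ((-2*(-4)**2 - 1*(-64)) - 3472)*(76 - 31) = ((-2*16 + 64) - 3472)*45 = ((-32 + 64) - 3472)*45 = (32 - 3472)*45 = -3440*45 = -154800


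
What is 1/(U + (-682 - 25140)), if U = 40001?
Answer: 1/14179 ≈ 7.0527e-5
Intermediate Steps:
1/(U + (-682 - 25140)) = 1/(40001 + (-682 - 25140)) = 1/(40001 - 25822) = 1/14179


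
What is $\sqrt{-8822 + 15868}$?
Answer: $\sqrt{7046} \approx 83.94$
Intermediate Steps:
$\sqrt{-8822 + 15868} = \sqrt{7046}$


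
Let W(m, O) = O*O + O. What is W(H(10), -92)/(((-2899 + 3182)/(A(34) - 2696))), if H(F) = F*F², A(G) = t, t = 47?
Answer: -22177428/283 ≈ -78366.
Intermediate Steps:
A(G) = 47
H(F) = F³
W(m, O) = O + O² (W(m, O) = O² + O = O + O²)
W(H(10), -92)/(((-2899 + 3182)/(A(34) - 2696))) = (-92*(1 - 92))/(((-2899 + 3182)/(47 - 2696))) = (-92*(-91))/((283/(-2649))) = 8372/((283*(-1/2649))) = 8372/(-283/2649) = 8372*(-2649/283) = -22177428/283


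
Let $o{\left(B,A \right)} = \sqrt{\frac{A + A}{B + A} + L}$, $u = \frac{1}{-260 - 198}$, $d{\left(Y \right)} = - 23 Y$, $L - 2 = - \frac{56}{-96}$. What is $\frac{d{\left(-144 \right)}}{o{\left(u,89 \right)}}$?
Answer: $\frac{864 \sqrt{3384489997}}{32491} \approx 1547.0$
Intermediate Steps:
$L = \frac{31}{12}$ ($L = 2 - \frac{56}{-96} = 2 - - \frac{7}{12} = 2 + \frac{7}{12} = \frac{31}{12} \approx 2.5833$)
$u = - \frac{1}{458}$ ($u = \frac{1}{-458} = - \frac{1}{458} \approx -0.0021834$)
$o{\left(B,A \right)} = \sqrt{\frac{31}{12} + \frac{2 A}{A + B}}$ ($o{\left(B,A \right)} = \sqrt{\frac{A + A}{B + A} + \frac{31}{12}} = \sqrt{\frac{2 A}{A + B} + \frac{31}{12}} = \sqrt{\frac{31}{12} + \frac{2 A}{A + B}}$)
$\frac{d{\left(-144 \right)}}{o{\left(u,89 \right)}} = \frac{\left(-23\right) \left(-144\right)}{\frac{1}{6} \sqrt{3} \sqrt{\frac{31 \left(- \frac{1}{458}\right) + 55 \cdot 89}{89 - \frac{1}{458}}}} = \frac{3312}{\frac{1}{6} \sqrt{3} \sqrt{\frac{- \frac{31}{458} + 4895}{\frac{40761}{458}}}} = \frac{3312}{\frac{1}{6} \sqrt{3} \sqrt{\frac{458}{40761} \cdot \frac{2241879}{458}}} = \frac{3312}{\frac{1}{6} \sqrt{3} \sqrt{\frac{747293}{13587}}} = \frac{3312}{\frac{1}{6} \sqrt{3} \frac{\sqrt{10153469991}}{13587}} = \frac{3312}{\frac{1}{27174} \sqrt{3384489997}} = 3312 \frac{6 \sqrt{3384489997}}{747293} = \frac{864 \sqrt{3384489997}}{32491}$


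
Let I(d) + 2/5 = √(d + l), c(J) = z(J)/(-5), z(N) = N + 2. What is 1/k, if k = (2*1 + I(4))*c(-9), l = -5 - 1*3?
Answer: 50/287 - 125*I/574 ≈ 0.17422 - 0.21777*I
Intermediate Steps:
z(N) = 2 + N
l = -8 (l = -5 - 3 = -8)
c(J) = -⅖ - J/5 (c(J) = (2 + J)/(-5) = (2 + J)*(-⅕) = -⅖ - J/5)
I(d) = -⅖ + √(-8 + d) (I(d) = -⅖ + √(d - 8) = -⅖ + √(-8 + d))
k = 56/25 + 14*I/5 (k = (2*1 + (-⅖ + √(-8 + 4)))*(-⅖ - ⅕*(-9)) = (2 + (-⅖ + √(-4)))*(-⅖ + 9/5) = (2 + (-⅖ + 2*I))*(7/5) = (8/5 + 2*I)*(7/5) = 56/25 + 14*I/5 ≈ 2.24 + 2.8*I)
1/k = 1/(56/25 + 14*I/5) = 625*(56/25 - 14*I/5)/8036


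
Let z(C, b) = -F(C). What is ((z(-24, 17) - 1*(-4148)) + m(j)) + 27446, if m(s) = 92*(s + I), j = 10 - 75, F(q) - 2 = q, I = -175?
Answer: 9536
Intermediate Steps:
F(q) = 2 + q
z(C, b) = -2 - C (z(C, b) = -(2 + C) = -2 - C)
j = -65
m(s) = -16100 + 92*s (m(s) = 92*(s - 175) = 92*(-175 + s) = -16100 + 92*s)
((z(-24, 17) - 1*(-4148)) + m(j)) + 27446 = (((-2 - 1*(-24)) - 1*(-4148)) + (-16100 + 92*(-65))) + 27446 = (((-2 + 24) + 4148) + (-16100 - 5980)) + 27446 = ((22 + 4148) - 22080) + 27446 = (4170 - 22080) + 27446 = -17910 + 27446 = 9536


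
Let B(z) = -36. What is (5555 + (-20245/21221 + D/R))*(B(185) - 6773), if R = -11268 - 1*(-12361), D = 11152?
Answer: -878771383346098/23194553 ≈ -3.7887e+7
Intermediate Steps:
R = 1093 (R = -11268 + 12361 = 1093)
(5555 + (-20245/21221 + D/R))*(B(185) - 6773) = (5555 + (-20245/21221 + 11152/1093))*(-36 - 6773) = (5555 + (-20245*1/21221 + 11152*(1/1093)))*(-6809) = (5555 + (-20245/21221 + 11152/1093))*(-6809) = (5555 + 214528807/23194553)*(-6809) = (129060270722/23194553)*(-6809) = -878771383346098/23194553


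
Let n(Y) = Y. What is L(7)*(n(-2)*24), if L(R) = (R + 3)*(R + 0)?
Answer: -3360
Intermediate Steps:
L(R) = R*(3 + R) (L(R) = (3 + R)*R = R*(3 + R))
L(7)*(n(-2)*24) = (7*(3 + 7))*(-2*24) = (7*10)*(-48) = 70*(-48) = -3360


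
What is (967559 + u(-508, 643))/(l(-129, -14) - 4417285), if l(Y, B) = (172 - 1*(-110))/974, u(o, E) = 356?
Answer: -471374605/2151217654 ≈ -0.21912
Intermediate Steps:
l(Y, B) = 141/487 (l(Y, B) = (172 + 110)*(1/974) = 282*(1/974) = 141/487)
(967559 + u(-508, 643))/(l(-129, -14) - 4417285) = (967559 + 356)/(141/487 - 4417285) = 967915/(-2151217654/487) = 967915*(-487/2151217654) = -471374605/2151217654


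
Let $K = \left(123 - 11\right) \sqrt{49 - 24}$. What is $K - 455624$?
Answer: $-455064$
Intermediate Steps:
$K = 560$ ($K = 112 \sqrt{25} = 112 \cdot 5 = 560$)
$K - 455624 = 560 - 455624 = -455064$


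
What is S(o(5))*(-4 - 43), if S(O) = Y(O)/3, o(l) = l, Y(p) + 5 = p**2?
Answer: -940/3 ≈ -313.33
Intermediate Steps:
Y(p) = -5 + p**2
S(O) = -5/3 + O**2/3 (S(O) = (-5 + O**2)/3 = (-5 + O**2)*(1/3) = -5/3 + O**2/3)
S(o(5))*(-4 - 43) = (-5/3 + (1/3)*5**2)*(-4 - 43) = (-5/3 + (1/3)*25)*(-47) = (-5/3 + 25/3)*(-47) = (20/3)*(-47) = -940/3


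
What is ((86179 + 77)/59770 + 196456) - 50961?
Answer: 4348161203/29885 ≈ 1.4550e+5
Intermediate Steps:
((86179 + 77)/59770 + 196456) - 50961 = (86256*(1/59770) + 196456) - 50961 = (43128/29885 + 196456) - 50961 = 5871130688/29885 - 50961 = 4348161203/29885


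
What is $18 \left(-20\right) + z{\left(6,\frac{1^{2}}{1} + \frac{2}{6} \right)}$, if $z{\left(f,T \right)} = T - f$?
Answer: $- \frac{1094}{3} \approx -364.67$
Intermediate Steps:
$18 \left(-20\right) + z{\left(6,\frac{1^{2}}{1} + \frac{2}{6} \right)} = 18 \left(-20\right) - \left(\frac{17}{3} - \frac{1^{2}}{1}\right) = -360 + \left(\left(1 \cdot 1 + 2 \cdot \frac{1}{6}\right) - 6\right) = -360 + \left(\left(1 + \frac{1}{3}\right) - 6\right) = -360 + \left(\frac{4}{3} - 6\right) = -360 - \frac{14}{3} = - \frac{1094}{3}$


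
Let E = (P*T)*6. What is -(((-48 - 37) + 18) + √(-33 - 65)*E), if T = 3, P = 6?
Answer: 67 - 756*I*√2 ≈ 67.0 - 1069.1*I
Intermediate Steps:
E = 108 (E = (6*3)*6 = 18*6 = 108)
-(((-48 - 37) + 18) + √(-33 - 65)*E) = -(((-48 - 37) + 18) + √(-33 - 65)*108) = -((-85 + 18) + √(-98)*108) = -(-67 + (7*I*√2)*108) = -(-67 + 756*I*√2) = 67 - 756*I*√2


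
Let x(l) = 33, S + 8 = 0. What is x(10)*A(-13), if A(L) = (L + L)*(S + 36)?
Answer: -24024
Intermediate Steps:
S = -8 (S = -8 + 0 = -8)
A(L) = 56*L (A(L) = (L + L)*(-8 + 36) = (2*L)*28 = 56*L)
x(10)*A(-13) = 33*(56*(-13)) = 33*(-728) = -24024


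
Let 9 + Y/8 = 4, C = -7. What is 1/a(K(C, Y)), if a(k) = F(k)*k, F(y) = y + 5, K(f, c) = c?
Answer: 1/1400 ≈ 0.00071429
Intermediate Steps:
Y = -40 (Y = -72 + 8*4 = -72 + 32 = -40)
F(y) = 5 + y
a(k) = k*(5 + k) (a(k) = (5 + k)*k = k*(5 + k))
1/a(K(C, Y)) = 1/(-40*(5 - 40)) = 1/(-40*(-35)) = 1/1400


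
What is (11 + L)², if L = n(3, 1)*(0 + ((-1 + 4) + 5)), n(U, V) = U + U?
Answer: 3481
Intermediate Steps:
n(U, V) = 2*U
L = 48 (L = (2*3)*(0 + ((-1 + 4) + 5)) = 6*(0 + (3 + 5)) = 6*(0 + 8) = 6*8 = 48)
(11 + L)² = (11 + 48)² = 59² = 3481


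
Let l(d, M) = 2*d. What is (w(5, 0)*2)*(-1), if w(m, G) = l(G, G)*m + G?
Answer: 0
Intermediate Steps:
w(m, G) = G + 2*G*m (w(m, G) = (2*G)*m + G = 2*G*m + G = G + 2*G*m)
(w(5, 0)*2)*(-1) = ((0*(1 + 2*5))*2)*(-1) = ((0*(1 + 10))*2)*(-1) = ((0*11)*2)*(-1) = (0*2)*(-1) = 0*(-1) = 0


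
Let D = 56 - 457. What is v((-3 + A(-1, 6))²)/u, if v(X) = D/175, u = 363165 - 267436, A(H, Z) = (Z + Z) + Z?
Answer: -401/16752575 ≈ -2.3937e-5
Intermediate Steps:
A(H, Z) = 3*Z (A(H, Z) = 2*Z + Z = 3*Z)
D = -401
u = 95729
v(X) = -401/175
v((-3 + A(-1, 6))²)/u = -401/175/95729 = -401/175*1/95729 = -401/16752575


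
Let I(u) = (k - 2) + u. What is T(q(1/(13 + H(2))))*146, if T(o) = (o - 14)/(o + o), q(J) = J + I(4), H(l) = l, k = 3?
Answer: -4891/38 ≈ -128.71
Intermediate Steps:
I(u) = 1 + u (I(u) = (3 - 2) + u = 1 + u)
q(J) = 5 + J (q(J) = J + (1 + 4) = J + 5 = 5 + J)
T(o) = (-14 + o)/(2*o) (T(o) = (-14 + o)/((2*o)) = (-14 + o)*(1/(2*o)) = (-14 + o)/(2*o))
T(q(1/(13 + H(2))))*146 = ((-14 + (5 + 1/(13 + 2)))/(2*(5 + 1/(13 + 2))))*146 = ((-14 + (5 + 1/15))/(2*(5 + 1/15)))*146 = ((-14 + 76/15)/(2*(76/15)))*146 = ((1/2)*(15/76)*(-134/15))*146 = -67/76*146 = -4891/38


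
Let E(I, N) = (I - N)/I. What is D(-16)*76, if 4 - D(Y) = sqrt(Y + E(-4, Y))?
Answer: 304 - 76*I*sqrt(19) ≈ 304.0 - 331.28*I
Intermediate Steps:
E(I, N) = (I - N)/I
D(Y) = 4 - sqrt(1 + 5*Y/4) (D(Y) = 4 - sqrt(Y + (-4 - Y)/(-4)) = 4 - sqrt(Y - (-4 - Y)/4) = 4 - sqrt(Y + (1 + Y/4)) = 4 - sqrt(1 + 5*Y/4))
D(-16)*76 = (4 - sqrt(4 + 5*(-16))/2)*76 = (4 - sqrt(4 - 80)/2)*76 = (4 - I*sqrt(19))*76 = 304 - 76*I*sqrt(19)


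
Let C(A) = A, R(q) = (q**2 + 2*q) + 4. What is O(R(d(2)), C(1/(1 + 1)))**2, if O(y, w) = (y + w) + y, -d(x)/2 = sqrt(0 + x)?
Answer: 2913/4 - 392*sqrt(2) ≈ 173.88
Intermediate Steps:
d(x) = -2*sqrt(x) (d(x) = -2*sqrt(0 + x) = -2*sqrt(x))
R(q) = 4 + q**2 + 2*q
O(y, w) = w + 2*y (O(y, w) = (w + y) + y = w + 2*y)
O(R(d(2)), C(1/(1 + 1)))**2 = (1/(1 + 1) + 2*(4 + (-2*sqrt(2))**2 + 2*(-2*sqrt(2))))**2 = (1/2 + 2*(4 + 8 - 4*sqrt(2)))**2 = (1/2 + 2*(12 - 4*sqrt(2)))**2 = (1/2 + (24 - 8*sqrt(2)))**2 = (49/2 - 8*sqrt(2))**2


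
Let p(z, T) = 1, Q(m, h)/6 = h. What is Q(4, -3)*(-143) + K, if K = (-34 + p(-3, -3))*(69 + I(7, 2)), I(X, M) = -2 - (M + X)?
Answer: 660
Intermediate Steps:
Q(m, h) = 6*h
I(X, M) = -2 - M - X (I(X, M) = -2 + (-M - X) = -2 - M - X)
K = -1914 (K = (-34 + 1)*(69 + (-2 - 1*2 - 1*7)) = -33*(69 + (-2 - 2 - 7)) = -33*(69 - 11) = -33*58 = -1914)
Q(4, -3)*(-143) + K = (6*(-3))*(-143) - 1914 = -18*(-143) - 1914 = 2574 - 1914 = 660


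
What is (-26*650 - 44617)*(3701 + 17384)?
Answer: -1297085945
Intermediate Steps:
(-26*650 - 44617)*(3701 + 17384) = (-16900 - 44617)*21085 = -61517*21085 = -1297085945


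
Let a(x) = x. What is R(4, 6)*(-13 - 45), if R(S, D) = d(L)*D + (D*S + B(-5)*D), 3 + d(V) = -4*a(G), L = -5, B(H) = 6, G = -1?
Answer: -3828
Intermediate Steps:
d(V) = 1 (d(V) = -3 - 4*(-1) = -3 + 4 = 1)
R(S, D) = 7*D + D*S (R(S, D) = 1*D + (D*S + 6*D) = D + (6*D + D*S) = 7*D + D*S)
R(4, 6)*(-13 - 45) = (6*(7 + 4))*(-13 - 45) = (6*11)*(-58) = 66*(-58) = -3828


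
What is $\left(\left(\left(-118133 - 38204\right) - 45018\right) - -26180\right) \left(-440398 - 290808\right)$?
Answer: $128089011050$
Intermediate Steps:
$\left(\left(\left(-118133 - 38204\right) - 45018\right) - -26180\right) \left(-440398 - 290808\right) = \left(\left(-156337 - 45018\right) + 26180\right) \left(-731206\right) = \left(-201355 + 26180\right) \left(-731206\right) = \left(-175175\right) \left(-731206\right) = 128089011050$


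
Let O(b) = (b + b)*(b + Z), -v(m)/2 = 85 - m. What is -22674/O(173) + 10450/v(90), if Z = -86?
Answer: 5238986/5017 ≈ 1044.2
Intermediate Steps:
v(m) = -170 + 2*m (v(m) = -2*(85 - m) = -170 + 2*m)
O(b) = 2*b*(-86 + b) (O(b) = (b + b)*(b - 86) = (2*b)*(-86 + b) = 2*b*(-86 + b))
-22674/O(173) + 10450/v(90) = -22674*1/(346*(-86 + 173)) + 10450/(-170 + 2*90) = -22674/(2*173*87) + 10450/(-170 + 180) = -22674/30102 + 10450/10 = -22674*1/30102 + 10450*(1/10) = -3779/5017 + 1045 = 5238986/5017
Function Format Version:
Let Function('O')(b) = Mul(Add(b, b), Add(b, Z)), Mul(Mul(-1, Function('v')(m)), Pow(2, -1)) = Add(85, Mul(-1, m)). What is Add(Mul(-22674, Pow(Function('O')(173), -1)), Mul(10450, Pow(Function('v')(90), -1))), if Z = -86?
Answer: Rational(5238986, 5017) ≈ 1044.2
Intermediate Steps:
Function('v')(m) = Add(-170, Mul(2, m)) (Function('v')(m) = Mul(-2, Add(85, Mul(-1, m))) = Add(-170, Mul(2, m)))
Function('O')(b) = Mul(2, b, Add(-86, b)) (Function('O')(b) = Mul(Add(b, b), Add(b, -86)) = Mul(Mul(2, b), Add(-86, b)) = Mul(2, b, Add(-86, b)))
Add(Mul(-22674, Pow(Function('O')(173), -1)), Mul(10450, Pow(Function('v')(90), -1))) = Add(Mul(-22674, Pow(Mul(2, 173, Add(-86, 173)), -1)), Mul(10450, Pow(Add(-170, Mul(2, 90)), -1))) = Add(Mul(-22674, Pow(Mul(2, 173, 87), -1)), Mul(10450, Pow(Add(-170, 180), -1))) = Add(Mul(-22674, Pow(30102, -1)), Mul(10450, Pow(10, -1))) = Add(Mul(-22674, Rational(1, 30102)), Mul(10450, Rational(1, 10))) = Add(Rational(-3779, 5017), 1045) = Rational(5238986, 5017)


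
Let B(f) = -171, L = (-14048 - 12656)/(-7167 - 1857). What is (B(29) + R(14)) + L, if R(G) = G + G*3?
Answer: -63191/564 ≈ -112.04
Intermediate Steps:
L = 1669/564 (L = -26704/(-9024) = -26704*(-1/9024) = 1669/564 ≈ 2.9592)
R(G) = 4*G (R(G) = G + 3*G = 4*G)
(B(29) + R(14)) + L = (-171 + 4*14) + 1669/564 = (-171 + 56) + 1669/564 = -115 + 1669/564 = -63191/564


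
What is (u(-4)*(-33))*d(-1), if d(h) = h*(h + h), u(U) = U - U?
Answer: 0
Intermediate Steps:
u(U) = 0
d(h) = 2*h² (d(h) = h*(2*h) = 2*h²)
(u(-4)*(-33))*d(-1) = (0*(-33))*(2*(-1)²) = 0*(2*1) = 0*2 = 0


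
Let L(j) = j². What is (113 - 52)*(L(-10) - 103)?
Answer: -183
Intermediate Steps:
(113 - 52)*(L(-10) - 103) = (113 - 52)*((-10)² - 103) = 61*(100 - 103) = 61*(-3) = -183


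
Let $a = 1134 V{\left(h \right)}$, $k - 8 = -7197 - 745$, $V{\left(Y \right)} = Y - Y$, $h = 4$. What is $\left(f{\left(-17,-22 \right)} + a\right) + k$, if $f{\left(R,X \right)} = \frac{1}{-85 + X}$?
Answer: $- \frac{848939}{107} \approx -7934.0$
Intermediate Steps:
$V{\left(Y \right)} = 0$
$k = -7934$ ($k = 8 - 7942 = -7934$)
$a = 0$ ($a = 1134 \cdot 0 = 0$)
$\left(f{\left(-17,-22 \right)} + a\right) + k = \left(\frac{1}{-85 - 22} + 0\right) - 7934 = \left(\frac{1}{-107} + 0\right) - 7934 = \left(- \frac{1}{107} + 0\right) - 7934 = - \frac{1}{107} - 7934 = - \frac{848939}{107}$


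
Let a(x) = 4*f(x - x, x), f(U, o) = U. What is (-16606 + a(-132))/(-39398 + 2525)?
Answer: 16606/36873 ≈ 0.45036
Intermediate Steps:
a(x) = 0 (a(x) = 4*(x - x) = 4*0 = 0)
(-16606 + a(-132))/(-39398 + 2525) = (-16606 + 0)/(-39398 + 2525) = -16606/(-36873) = -16606*(-1/36873) = 16606/36873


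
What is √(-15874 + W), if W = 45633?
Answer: √29759 ≈ 172.51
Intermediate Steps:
√(-15874 + W) = √(-15874 + 45633) = √29759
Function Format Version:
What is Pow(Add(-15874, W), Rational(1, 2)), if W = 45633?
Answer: Pow(29759, Rational(1, 2)) ≈ 172.51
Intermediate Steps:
Pow(Add(-15874, W), Rational(1, 2)) = Pow(Add(-15874, 45633), Rational(1, 2)) = Pow(29759, Rational(1, 2))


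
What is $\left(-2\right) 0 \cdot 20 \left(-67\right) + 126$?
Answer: $126$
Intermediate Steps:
$\left(-2\right) 0 \cdot 20 \left(-67\right) + 126 = 0 \cdot 20 \left(-67\right) + 126 = 0 \left(-67\right) + 126 = 0 + 126 = 126$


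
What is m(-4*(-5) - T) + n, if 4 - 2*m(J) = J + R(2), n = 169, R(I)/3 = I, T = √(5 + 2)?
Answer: 158 + √7/2 ≈ 159.32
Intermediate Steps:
T = √7 ≈ 2.6458
R(I) = 3*I
m(J) = -1 - J/2 (m(J) = 2 - (J + 3*2)/2 = 2 - (J + 6)/2 = 2 - (6 + J)/2 = 2 + (-3 - J/2) = -1 - J/2)
m(-4*(-5) - T) + n = (-1 - (-4*(-5) - √7)/2) + 169 = (-1 - (20 - √7)/2) + 169 = (-1 + (-10 + √7/2)) + 169 = (-11 + √7/2) + 169 = 158 + √7/2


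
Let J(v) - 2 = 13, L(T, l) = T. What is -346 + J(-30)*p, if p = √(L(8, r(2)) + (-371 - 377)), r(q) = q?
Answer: -346 + 30*I*√185 ≈ -346.0 + 408.04*I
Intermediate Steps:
J(v) = 15 (J(v) = 2 + 13 = 15)
p = 2*I*√185 (p = √(8 + (-371 - 377)) = √(8 - 748) = √(-740) = 2*I*√185 ≈ 27.203*I)
-346 + J(-30)*p = -346 + 15*(2*I*√185) = -346 + 30*I*√185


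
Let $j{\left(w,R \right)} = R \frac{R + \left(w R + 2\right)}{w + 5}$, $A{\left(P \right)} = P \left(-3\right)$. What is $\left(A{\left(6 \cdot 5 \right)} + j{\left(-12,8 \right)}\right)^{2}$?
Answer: $\frac{3364}{49} \approx 68.653$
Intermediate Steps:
$A{\left(P \right)} = - 3 P$
$j{\left(w,R \right)} = \frac{R \left(2 + R + R w\right)}{5 + w}$ ($j{\left(w,R \right)} = R \frac{R + \left(R w + 2\right)}{5 + w} = R \frac{R + \left(2 + R w\right)}{5 + w} = R \frac{2 + R + R w}{5 + w} = \frac{R \left(2 + R + R w\right)}{5 + w}$)
$\left(A{\left(6 \cdot 5 \right)} + j{\left(-12,8 \right)}\right)^{2} = \left(- 3 \cdot 6 \cdot 5 + \frac{8 \left(2 + 8 + 8 \left(-12\right)\right)}{5 - 12}\right)^{2} = \left(\left(-3\right) 30 + \frac{8 \left(2 + 8 - 96\right)}{-7}\right)^{2} = \left(-90 + 8 \left(- \frac{1}{7}\right) \left(-86\right)\right)^{2} = \left(-90 + \frac{688}{7}\right)^{2} = \left(\frac{58}{7}\right)^{2} = \frac{3364}{49}$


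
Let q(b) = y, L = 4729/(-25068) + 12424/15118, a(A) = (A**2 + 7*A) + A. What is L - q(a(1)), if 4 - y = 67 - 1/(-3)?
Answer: 4040315555/63163004 ≈ 63.966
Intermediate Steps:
a(A) = A**2 + 8*A
y = -190/3 (y = 4 - (67 - 1/(-3)) = 4 - (67 - 1*(-1/3)) = 4 - (67 + 1/3) = 4 - 1*202/3 = 4 - 202/3 = -190/3 ≈ -63.333)
L = 119975905/189489012 (L = 4729*(-1/25068) + 12424*(1/15118) = -4729/25068 + 6212/7559 = 119975905/189489012 ≈ 0.63315)
q(b) = -190/3
L - q(a(1)) = 119975905/189489012 - 1*(-190/3) = 119975905/189489012 + 190/3 = 4040315555/63163004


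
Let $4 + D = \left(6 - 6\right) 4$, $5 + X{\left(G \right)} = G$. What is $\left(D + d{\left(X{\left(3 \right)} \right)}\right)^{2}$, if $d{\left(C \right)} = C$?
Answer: $36$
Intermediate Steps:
$X{\left(G \right)} = -5 + G$
$D = -4$ ($D = -4 + \left(6 - 6\right) 4 = -4 + 0 \cdot 4 = -4 + 0 = -4$)
$\left(D + d{\left(X{\left(3 \right)} \right)}\right)^{2} = \left(-4 + \left(-5 + 3\right)\right)^{2} = \left(-4 - 2\right)^{2} = \left(-6\right)^{2} = 36$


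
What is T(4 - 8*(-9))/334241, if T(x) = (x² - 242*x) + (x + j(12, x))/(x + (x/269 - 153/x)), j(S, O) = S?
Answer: -1741260776/46136287953 ≈ -0.037742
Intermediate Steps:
T(x) = x² - 242*x + (12 + x)/(-153/x + 270*x/269) (T(x) = (x² - 242*x) + (x + 12)/(x + (x/269 - 153/x)) = (x² - 242*x) + (12 + x)/(x + (x*(1/269) - 153/x)) = (x² - 242*x) + (12 + x)/(x + (x/269 - 153/x)) = (x² - 242*x) + (12 + x)/(x + (-153/x + x/269)) = (x² - 242*x) + (12 + x)/(-153/x + 270*x/269) = x² - 242*x + (12 + x)/(-153/x + 270*x/269))
T(4 - 8*(-9))/334241 = (2*(4 - 8*(-9))*(4981611 - 32670*(4 - 8*(-9))² - 20444*(4 - 8*(-9)) + 135*(4 - 8*(-9))³)/(9*(-4573 + 30*(4 - 8*(-9))²)))/334241 = (2*(4 + 72)*(4981611 - 32670*(4 + 72)² - 20444*(4 + 72) + 135*(4 + 72)³)/(9*(-4573 + 30*(4 + 72)²)))*(1/334241) = ((2/9)*76*(4981611 - 32670*76² - 20444*76 + 135*76³)/(-4573 + 30*76²))*(1/334241) = ((2/9)*76*(4981611 - 32670*5776 - 1553744 + 135*438976)/(-4573 + 30*5776))*(1/334241) = ((2/9)*76*(4981611 - 188701920 - 1553744 + 59261760)/(-4573 + 173280))*(1/334241) = ((2/9)*76*(-126012293)/168707)*(1/334241) = ((2/9)*76*(1/168707)*(-126012293))*(1/334241) = -1741260776/138033*1/334241 = -1741260776/46136287953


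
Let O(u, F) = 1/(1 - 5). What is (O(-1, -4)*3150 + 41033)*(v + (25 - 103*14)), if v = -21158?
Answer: -1817084325/2 ≈ -9.0854e+8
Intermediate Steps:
O(u, F) = -¼ (O(u, F) = 1/(-4) = -¼)
(O(-1, -4)*3150 + 41033)*(v + (25 - 103*14)) = (-¼*3150 + 41033)*(-21158 + (25 - 103*14)) = (-1575/2 + 41033)*(-21158 + (25 - 1442)) = 80491*(-21158 - 1417)/2 = (80491/2)*(-22575) = -1817084325/2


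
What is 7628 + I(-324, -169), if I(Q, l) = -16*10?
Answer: 7468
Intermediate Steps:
I(Q, l) = -160
7628 + I(-324, -169) = 7628 - 160 = 7468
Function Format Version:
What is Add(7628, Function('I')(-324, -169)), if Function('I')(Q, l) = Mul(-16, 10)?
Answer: 7468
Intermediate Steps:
Function('I')(Q, l) = -160
Add(7628, Function('I')(-324, -169)) = Add(7628, -160) = 7468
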